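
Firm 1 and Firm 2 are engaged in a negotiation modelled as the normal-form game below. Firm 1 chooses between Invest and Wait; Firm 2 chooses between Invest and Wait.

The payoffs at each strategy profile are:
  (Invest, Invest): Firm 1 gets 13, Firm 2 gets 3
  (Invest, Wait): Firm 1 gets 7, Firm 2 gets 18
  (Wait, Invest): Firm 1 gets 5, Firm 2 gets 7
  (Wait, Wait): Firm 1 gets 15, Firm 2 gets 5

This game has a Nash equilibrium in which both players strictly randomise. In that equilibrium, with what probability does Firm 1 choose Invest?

2/17

Let x be the probability that Firm 1 plays Invest. In a completely mixed equilibrium, Firm 2 must be indifferent between Invest and Wait.
Firm 2's expected payoff from Invest is 3x + 7(1−x); from Wait it is 18x + 5(1−x).
Setting these equal: −4x + 7 = 13x + 5, so x = 2/17.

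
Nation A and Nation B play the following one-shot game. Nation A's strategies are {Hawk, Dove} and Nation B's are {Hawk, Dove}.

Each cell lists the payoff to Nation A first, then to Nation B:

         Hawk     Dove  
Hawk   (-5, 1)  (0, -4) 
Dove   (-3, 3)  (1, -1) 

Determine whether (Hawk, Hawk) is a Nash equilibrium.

No

At (Hawk, Hawk), Nation A earns -5; switching to Dove would give -3, so Nation A would deviate.
Nation B earns 1; switching to Dove would give -4, so Nation B has no profitable deviation.
Since at least one player can profitably deviate, this is not a Nash equilibrium.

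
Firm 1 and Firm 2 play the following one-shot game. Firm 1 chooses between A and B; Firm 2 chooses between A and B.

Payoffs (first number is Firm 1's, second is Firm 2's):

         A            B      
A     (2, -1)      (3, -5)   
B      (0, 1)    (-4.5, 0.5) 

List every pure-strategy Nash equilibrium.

(A, A)

(A, A): Firm 1 gets 2 ≥ 0 from B, and Firm 2 gets -1 ≥ -5 from B — Nash equilibrium.
(A, B): Firm 2 prefers A (-1 > -5) — not an equilibrium.
(B, A): Firm 1 prefers A (2 > 0) — not an equilibrium.
(B, B): Firm 1 prefers A (3 > -4.5); Firm 2 prefers A (1 > 0.5) — not an equilibrium.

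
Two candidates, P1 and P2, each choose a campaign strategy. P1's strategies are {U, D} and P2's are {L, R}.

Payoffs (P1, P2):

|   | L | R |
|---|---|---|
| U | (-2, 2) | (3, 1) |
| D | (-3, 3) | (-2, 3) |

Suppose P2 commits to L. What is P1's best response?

Against L, P1 earns -2 from U and -3 from D.
So U is the best response.

U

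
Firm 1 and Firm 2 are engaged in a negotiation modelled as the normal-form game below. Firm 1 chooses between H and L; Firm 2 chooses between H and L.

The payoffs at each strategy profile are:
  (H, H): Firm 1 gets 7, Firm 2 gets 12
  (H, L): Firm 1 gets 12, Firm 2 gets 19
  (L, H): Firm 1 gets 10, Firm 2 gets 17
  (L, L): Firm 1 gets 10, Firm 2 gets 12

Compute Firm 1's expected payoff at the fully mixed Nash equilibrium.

10

First find y, the probability Firm 2 plays H, from Firm 1's indifference between H and L: 7y + 12(1−y) = 10y + 10(1−y), giving y = 2/5.
Since Firm 1 is indifferent in equilibrium, Firm 1's expected payoff equals the payoff from either row against (2/5, 3/5). Using H: 7(2/5) + 12(3/5) = 10.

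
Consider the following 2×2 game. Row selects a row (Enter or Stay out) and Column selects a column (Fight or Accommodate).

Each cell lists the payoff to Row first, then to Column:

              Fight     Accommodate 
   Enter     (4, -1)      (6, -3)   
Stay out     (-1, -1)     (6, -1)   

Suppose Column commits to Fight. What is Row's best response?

Against Fight, Row earns 4 from Enter and -1 from Stay out.
So Enter is the best response.

Enter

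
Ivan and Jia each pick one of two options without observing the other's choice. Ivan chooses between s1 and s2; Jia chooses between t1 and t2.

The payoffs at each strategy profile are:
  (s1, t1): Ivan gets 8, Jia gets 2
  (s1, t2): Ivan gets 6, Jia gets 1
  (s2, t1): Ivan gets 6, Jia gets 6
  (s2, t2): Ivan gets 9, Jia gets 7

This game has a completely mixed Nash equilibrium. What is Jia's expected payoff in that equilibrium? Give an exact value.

First find x, the probability Ivan plays s1, from Jia's indifference between t1 and t2: 2x + 6(1−x) = x + 7(1−x), giving x = 1/2.
Since Jia is indifferent in equilibrium, Jia's expected payoff equals the payoff from either column against (1/2, 1/2). Using t1: 2(1/2) + 6(1/2) = 4.

4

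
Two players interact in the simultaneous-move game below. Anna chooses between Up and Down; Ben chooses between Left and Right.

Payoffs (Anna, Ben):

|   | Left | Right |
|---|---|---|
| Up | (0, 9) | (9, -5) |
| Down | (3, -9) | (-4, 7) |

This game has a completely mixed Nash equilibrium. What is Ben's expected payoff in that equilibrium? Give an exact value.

First find p, the probability Anna plays Up, from Ben's indifference between Left and Right: 9p − 9(1−p) = −5p + 7(1−p), giving p = 8/15.
Since Ben is indifferent in equilibrium, Ben's expected payoff equals the payoff from either column against (8/15, 7/15). Using Left: 9(8/15) − 9(7/15) = 3/5.

3/5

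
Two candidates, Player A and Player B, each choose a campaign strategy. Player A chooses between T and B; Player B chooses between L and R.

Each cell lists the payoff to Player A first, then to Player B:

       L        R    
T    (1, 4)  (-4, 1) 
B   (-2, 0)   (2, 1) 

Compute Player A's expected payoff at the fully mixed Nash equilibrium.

-2/3

First find q, the probability Player B plays L, from Player A's indifference between T and B: q − 4(1−q) = −2q + 2(1−q), giving q = 2/3.
Since Player A is indifferent in equilibrium, Player A's expected payoff equals the payoff from either row against (2/3, 1/3). Using T: (2/3) − 4(1/3) = -2/3.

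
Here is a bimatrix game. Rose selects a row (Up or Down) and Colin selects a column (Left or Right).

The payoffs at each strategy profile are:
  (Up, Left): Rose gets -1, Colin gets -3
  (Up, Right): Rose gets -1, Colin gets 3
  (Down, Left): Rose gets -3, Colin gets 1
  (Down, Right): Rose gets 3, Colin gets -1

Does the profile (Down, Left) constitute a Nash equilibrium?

At (Down, Left), Rose earns -3; switching to Up would give -1, so Rose would deviate.
Colin earns 1; switching to Right would give -1, so Colin has no profitable deviation.
Since at least one player can profitably deviate, this is not a Nash equilibrium.

No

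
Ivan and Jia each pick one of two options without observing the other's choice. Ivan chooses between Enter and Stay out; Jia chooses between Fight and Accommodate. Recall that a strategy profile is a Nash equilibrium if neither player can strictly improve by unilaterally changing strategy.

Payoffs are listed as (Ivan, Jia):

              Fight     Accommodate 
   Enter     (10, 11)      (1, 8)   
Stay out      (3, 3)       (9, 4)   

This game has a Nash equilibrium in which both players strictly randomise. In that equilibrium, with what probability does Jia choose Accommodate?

7/15

Let q be the probability that Jia plays Fight. In a completely mixed equilibrium, Ivan must be indifferent between Enter and Stay out.
Ivan's expected payoff from Enter is 10q + (1−q); from Stay out it is 3q + 9(1−q).
Setting these equal: 9q + 1 = −6q + 9, so q = 8/15.
Therefore Jia plays Accommodate with probability 1 − 8/15 = 7/15.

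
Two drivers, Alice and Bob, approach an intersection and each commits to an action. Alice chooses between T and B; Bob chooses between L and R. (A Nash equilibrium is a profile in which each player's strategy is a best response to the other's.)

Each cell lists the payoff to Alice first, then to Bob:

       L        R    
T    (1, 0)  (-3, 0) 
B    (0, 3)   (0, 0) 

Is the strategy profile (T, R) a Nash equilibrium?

At (T, R), Alice earns -3; switching to B would give 0, so Alice would deviate.
Bob earns 0; switching to L would give 0, so Bob has no profitable deviation.
Since at least one player can profitably deviate, this is not a Nash equilibrium.

No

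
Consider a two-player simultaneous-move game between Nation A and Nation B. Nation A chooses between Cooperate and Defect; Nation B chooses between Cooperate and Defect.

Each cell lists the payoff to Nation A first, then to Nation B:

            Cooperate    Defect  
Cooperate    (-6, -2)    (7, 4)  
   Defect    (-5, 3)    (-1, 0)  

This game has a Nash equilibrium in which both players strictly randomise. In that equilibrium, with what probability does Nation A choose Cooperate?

1/3

Let p be the probability that Nation A plays Cooperate. In a completely mixed equilibrium, Nation B must be indifferent between Cooperate and Defect.
Nation B's expected payoff from Cooperate is −2p + 3(1−p); from Defect it is 4p.
Setting these equal: −5p + 3 = 4p, so p = 1/3.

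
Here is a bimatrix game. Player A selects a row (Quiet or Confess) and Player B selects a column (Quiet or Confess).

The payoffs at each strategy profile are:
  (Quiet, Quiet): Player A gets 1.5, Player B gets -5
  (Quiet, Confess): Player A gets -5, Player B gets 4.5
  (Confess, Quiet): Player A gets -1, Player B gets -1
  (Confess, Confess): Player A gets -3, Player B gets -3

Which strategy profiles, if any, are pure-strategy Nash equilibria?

none

(Quiet, Quiet): Player B prefers Confess (4.5 > -5) — not an equilibrium.
(Quiet, Confess): Player A prefers Confess (-3 > -5) — not an equilibrium.
(Confess, Quiet): Player A prefers Quiet (1.5 > -1) — not an equilibrium.
(Confess, Confess): Player B prefers Quiet (-1 > -3) — not an equilibrium.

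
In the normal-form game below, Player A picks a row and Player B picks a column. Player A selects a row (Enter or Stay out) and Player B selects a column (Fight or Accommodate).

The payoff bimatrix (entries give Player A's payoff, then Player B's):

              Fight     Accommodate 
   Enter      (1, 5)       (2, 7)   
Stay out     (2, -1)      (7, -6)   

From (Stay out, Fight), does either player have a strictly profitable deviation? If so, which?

Player A at (Stay out, Fight) earns 2; deviating to Enter yields 1 — not better.
Player B earns -1; deviating to Accommodate yields -6 — not better.
Neither player can strictly improve; the profile is a Nash equilibrium.

Neither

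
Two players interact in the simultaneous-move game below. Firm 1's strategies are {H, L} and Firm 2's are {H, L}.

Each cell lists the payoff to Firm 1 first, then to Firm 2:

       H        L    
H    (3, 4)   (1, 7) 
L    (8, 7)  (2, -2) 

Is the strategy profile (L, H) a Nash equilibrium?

Yes

At (L, H), Firm 1 earns 8; switching to H would give 3, so Firm 1 has no profitable deviation.
Firm 2 earns 7; switching to L would give -2, so Firm 2 has no profitable deviation.
Neither player can gain by a unilateral deviation, so this profile is a Nash equilibrium.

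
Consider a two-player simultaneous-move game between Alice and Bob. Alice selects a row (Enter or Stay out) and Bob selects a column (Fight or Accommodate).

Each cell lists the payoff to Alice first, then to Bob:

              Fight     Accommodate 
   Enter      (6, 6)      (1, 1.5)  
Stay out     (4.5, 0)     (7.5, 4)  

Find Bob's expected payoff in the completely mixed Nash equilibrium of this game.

First find p, the probability Alice plays Enter, from Bob's indifference between Fight and Accommodate: 6p = 1.5p + 4(1−p), giving p = 8/17.
Since Bob is indifferent in equilibrium, Bob's expected payoff equals the payoff from either column against (8/17, 9/17). Using Fight: 6(8/17) = 48/17.

48/17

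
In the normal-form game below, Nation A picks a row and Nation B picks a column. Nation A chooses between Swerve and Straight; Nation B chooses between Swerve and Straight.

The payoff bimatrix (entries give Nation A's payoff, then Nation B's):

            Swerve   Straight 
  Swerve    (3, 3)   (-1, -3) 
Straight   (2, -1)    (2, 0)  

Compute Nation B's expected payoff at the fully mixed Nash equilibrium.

First find p, the probability Nation A plays Swerve, from Nation B's indifference between Swerve and Straight: 3p − (1−p) = −3p, giving p = 1/7.
Since Nation B is indifferent in equilibrium, Nation B's expected payoff equals the payoff from either column against (1/7, 6/7). Using Swerve: 3(1/7) − (6/7) = -3/7.

-3/7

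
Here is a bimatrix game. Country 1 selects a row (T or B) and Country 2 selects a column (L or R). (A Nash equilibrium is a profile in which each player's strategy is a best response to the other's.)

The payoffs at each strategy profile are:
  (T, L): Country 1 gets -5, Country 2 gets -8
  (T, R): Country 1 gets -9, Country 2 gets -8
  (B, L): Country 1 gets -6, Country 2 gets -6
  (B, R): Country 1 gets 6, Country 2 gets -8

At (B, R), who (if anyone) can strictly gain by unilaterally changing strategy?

Country 2

Country 1 at (B, R) earns 6; deviating to T yields -9 — not better.
Country 2 earns -8; deviating to L yields -6 — a strict improvement.
Only Country 2 has a strictly profitable deviation.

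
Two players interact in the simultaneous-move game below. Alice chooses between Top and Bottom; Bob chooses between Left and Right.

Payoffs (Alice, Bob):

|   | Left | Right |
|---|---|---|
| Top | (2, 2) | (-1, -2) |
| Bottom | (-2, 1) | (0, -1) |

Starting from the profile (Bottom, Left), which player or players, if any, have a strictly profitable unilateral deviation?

Alice

Alice at (Bottom, Left) earns -2; deviating to Top yields 2 — a strict improvement.
Bob earns 1; deviating to Right yields -1 — not better.
Only Alice has a strictly profitable deviation.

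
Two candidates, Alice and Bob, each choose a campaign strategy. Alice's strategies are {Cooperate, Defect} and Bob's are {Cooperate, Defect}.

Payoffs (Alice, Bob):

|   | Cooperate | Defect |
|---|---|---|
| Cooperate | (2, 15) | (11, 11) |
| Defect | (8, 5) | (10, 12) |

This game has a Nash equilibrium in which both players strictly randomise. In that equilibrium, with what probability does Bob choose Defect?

Let q be the probability that Bob plays Cooperate. In a completely mixed equilibrium, Alice must be indifferent between Cooperate and Defect.
Alice's expected payoff from Cooperate is 2q + 11(1−q); from Defect it is 8q + 10(1−q).
Setting these equal: −9q + 11 = −2q + 10, so q = 1/7.
Therefore Bob plays Defect with probability 1 − 1/7 = 6/7.

6/7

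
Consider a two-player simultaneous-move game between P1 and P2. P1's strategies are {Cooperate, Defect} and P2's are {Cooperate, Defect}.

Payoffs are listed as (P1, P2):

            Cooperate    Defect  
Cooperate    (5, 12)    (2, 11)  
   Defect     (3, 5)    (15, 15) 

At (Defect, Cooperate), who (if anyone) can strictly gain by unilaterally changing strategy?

Both

P1 at (Defect, Cooperate) earns 3; deviating to Cooperate yields 5 — a strict improvement.
P2 earns 5; deviating to Defect yields 15 — a strict improvement.
Both P1 and P2 have strictly profitable deviations.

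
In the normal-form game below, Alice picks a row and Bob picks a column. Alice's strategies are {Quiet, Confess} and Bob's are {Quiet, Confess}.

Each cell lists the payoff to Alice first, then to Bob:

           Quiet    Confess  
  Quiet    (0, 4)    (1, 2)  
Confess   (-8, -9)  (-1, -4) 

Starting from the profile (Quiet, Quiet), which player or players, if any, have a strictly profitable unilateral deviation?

Neither

Alice at (Quiet, Quiet) earns 0; deviating to Confess yields -8 — not better.
Bob earns 4; deviating to Confess yields 2 — not better.
Neither player can strictly improve; the profile is a Nash equilibrium.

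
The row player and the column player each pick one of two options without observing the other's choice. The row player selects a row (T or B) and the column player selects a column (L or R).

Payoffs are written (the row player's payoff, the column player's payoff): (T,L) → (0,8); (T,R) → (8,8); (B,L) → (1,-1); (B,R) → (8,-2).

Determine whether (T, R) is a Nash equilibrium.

At (T, R), the row player earns 8; switching to B would give 8, so the row player has no profitable deviation.
The column player earns 8; switching to L would give 8, so the column player has no profitable deviation.
Neither player can gain by a unilateral deviation, so this profile is a Nash equilibrium.

Yes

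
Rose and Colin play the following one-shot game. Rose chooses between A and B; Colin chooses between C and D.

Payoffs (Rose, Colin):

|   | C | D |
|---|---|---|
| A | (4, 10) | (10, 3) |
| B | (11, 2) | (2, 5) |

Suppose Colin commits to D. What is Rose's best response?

A

Against D, Rose earns 10 from A and 2 from B.
So A is the best response.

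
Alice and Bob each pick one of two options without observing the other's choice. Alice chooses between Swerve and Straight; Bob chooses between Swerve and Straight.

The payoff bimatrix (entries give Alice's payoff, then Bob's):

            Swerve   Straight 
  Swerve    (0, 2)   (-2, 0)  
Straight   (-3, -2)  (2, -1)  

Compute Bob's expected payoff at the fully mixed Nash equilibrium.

-2/3

First find p, the probability Alice plays Swerve, from Bob's indifference between Swerve and Straight: 2p − 2(1−p) = −(1−p), giving p = 1/3.
Since Bob is indifferent in equilibrium, Bob's expected payoff equals the payoff from either column against (1/3, 2/3). Using Swerve: 2(1/3) − 2(2/3) = -2/3.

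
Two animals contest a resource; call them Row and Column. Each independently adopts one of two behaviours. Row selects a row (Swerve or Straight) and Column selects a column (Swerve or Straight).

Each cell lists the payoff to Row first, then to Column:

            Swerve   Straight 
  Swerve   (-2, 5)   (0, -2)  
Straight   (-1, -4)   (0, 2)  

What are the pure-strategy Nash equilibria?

(Swerve, Swerve): Row prefers Straight (-1 > -2) — not an equilibrium.
(Swerve, Straight): Column prefers Swerve (5 > -2) — not an equilibrium.
(Straight, Swerve): Column prefers Straight (2 > -4) — not an equilibrium.
(Straight, Straight): Row gets 0 ≥ 0 from Swerve, and Column gets 2 ≥ -4 from Swerve — Nash equilibrium.

(Straight, Straight)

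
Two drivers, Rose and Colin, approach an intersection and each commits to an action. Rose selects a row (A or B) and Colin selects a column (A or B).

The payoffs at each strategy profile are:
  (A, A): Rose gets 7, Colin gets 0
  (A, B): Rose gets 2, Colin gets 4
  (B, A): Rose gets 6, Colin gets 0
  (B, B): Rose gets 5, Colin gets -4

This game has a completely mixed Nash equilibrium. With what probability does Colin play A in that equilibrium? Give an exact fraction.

Let q be the probability that Colin plays A. In a completely mixed equilibrium, Rose must be indifferent between A and B.
Rose's expected payoff from A is 7q + 2(1−q); from B it is 6q + 5(1−q).
Setting these equal: 5q + 2 = q + 5, so q = 3/4.

3/4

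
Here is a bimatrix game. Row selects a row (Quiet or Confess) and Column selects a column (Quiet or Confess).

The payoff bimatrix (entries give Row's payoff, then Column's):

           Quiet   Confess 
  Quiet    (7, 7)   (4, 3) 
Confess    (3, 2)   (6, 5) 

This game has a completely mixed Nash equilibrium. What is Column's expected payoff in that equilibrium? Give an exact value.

First find x, the probability Row plays Quiet, from Column's indifference between Quiet and Confess: 7x + 2(1−x) = 3x + 5(1−x), giving x = 3/7.
Since Column is indifferent in equilibrium, Column's expected payoff equals the payoff from either column against (3/7, 4/7). Using Quiet: 7(3/7) + 2(4/7) = 29/7.

29/7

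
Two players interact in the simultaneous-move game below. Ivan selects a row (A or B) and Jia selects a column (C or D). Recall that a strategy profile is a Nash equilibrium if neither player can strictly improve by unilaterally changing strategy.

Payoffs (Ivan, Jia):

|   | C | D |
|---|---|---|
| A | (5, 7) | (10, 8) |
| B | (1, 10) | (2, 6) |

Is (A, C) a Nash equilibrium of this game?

No

At (A, C), Ivan earns 5; switching to B would give 1, so Ivan has no profitable deviation.
Jia earns 7; switching to D would give 8, so Jia would deviate.
Since at least one player can profitably deviate, this is not a Nash equilibrium.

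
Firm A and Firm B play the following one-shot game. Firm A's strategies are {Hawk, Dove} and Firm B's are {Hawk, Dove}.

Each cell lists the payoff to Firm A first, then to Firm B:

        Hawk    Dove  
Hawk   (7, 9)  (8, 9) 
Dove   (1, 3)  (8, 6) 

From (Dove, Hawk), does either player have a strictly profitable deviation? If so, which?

Firm A at (Dove, Hawk) earns 1; deviating to Hawk yields 7 — a strict improvement.
Firm B earns 3; deviating to Dove yields 6 — a strict improvement.
Both Firm A and Firm B have strictly profitable deviations.

Both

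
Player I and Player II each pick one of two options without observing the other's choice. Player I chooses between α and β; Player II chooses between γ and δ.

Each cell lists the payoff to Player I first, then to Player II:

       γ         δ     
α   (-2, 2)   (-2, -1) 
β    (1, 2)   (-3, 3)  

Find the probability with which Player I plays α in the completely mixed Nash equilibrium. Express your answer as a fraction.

1/4

Let r be the probability that Player I plays α. In a completely mixed equilibrium, Player II must be indifferent between γ and δ.
Player II's expected payoff from γ is 2r + 2(1−r); from δ it is −r + 3(1−r).
Setting these equal: 2 = −4r + 3, so r = 1/4.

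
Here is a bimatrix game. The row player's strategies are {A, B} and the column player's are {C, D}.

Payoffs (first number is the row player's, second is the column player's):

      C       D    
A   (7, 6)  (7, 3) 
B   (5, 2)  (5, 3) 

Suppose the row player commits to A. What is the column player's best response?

Against A, the column player earns 6 from C and 3 from D.
So C is the best response.

C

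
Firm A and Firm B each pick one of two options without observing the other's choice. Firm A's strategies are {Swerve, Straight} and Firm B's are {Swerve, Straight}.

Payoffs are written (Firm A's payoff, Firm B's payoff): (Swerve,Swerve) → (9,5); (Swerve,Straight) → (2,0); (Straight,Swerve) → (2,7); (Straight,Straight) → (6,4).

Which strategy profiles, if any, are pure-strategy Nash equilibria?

(Swerve, Swerve): Firm A gets 9 ≥ 2 from Straight, and Firm B gets 5 ≥ 0 from Straight — Nash equilibrium.
(Swerve, Straight): Firm A prefers Straight (6 > 2); Firm B prefers Swerve (5 > 0) — not an equilibrium.
(Straight, Swerve): Firm A prefers Swerve (9 > 2) — not an equilibrium.
(Straight, Straight): Firm B prefers Swerve (7 > 4) — not an equilibrium.

(Swerve, Swerve)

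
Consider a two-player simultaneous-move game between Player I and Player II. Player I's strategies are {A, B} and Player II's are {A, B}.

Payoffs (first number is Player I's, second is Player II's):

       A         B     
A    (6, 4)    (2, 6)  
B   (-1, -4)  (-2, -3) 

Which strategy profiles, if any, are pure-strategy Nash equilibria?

(A, B)

(A, A): Player II prefers B (6 > 4) — not an equilibrium.
(A, B): Player I gets 2 ≥ -2 from B, and Player II gets 6 ≥ 4 from A — Nash equilibrium.
(B, A): Player I prefers A (6 > -1); Player II prefers B (-3 > -4) — not an equilibrium.
(B, B): Player I prefers A (2 > -2) — not an equilibrium.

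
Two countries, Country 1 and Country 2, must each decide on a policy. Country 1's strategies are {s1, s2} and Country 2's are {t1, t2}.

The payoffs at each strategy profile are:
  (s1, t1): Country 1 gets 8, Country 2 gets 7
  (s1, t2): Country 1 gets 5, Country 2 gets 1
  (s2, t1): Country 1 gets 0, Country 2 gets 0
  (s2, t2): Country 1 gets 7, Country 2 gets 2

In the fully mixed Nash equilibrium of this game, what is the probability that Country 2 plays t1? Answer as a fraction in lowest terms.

Let q be the probability that Country 2 plays t1. In a completely mixed equilibrium, Country 1 must be indifferent between s1 and s2.
Country 1's expected payoff from s1 is 8q + 5(1−q); from s2 it is 7(1−q).
Setting these equal: 3q + 5 = −7q + 7, so q = 1/5.

1/5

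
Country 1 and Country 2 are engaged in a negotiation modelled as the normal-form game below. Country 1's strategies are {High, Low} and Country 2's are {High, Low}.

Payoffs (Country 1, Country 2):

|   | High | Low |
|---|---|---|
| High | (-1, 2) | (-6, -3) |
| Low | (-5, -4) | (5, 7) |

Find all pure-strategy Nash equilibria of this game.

(High, High) and (Low, Low)

(High, High): Country 1 gets -1 ≥ -5 from Low, and Country 2 gets 2 ≥ -3 from Low — Nash equilibrium.
(High, Low): Country 1 prefers Low (5 > -6); Country 2 prefers High (2 > -3) — not an equilibrium.
(Low, High): Country 1 prefers High (-1 > -5); Country 2 prefers Low (7 > -4) — not an equilibrium.
(Low, Low): Country 1 gets 5 ≥ -6 from High, and Country 2 gets 7 ≥ -4 from High — Nash equilibrium.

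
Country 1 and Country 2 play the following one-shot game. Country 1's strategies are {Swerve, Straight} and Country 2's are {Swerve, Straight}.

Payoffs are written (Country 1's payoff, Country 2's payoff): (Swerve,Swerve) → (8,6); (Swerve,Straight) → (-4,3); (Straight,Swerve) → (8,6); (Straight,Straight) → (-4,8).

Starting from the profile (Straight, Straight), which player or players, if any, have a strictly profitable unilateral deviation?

Country 1 at (Straight, Straight) earns -4; deviating to Swerve yields -4 — not better.
Country 2 earns 8; deviating to Swerve yields 6 — not better.
Neither player can strictly improve; the profile is a Nash equilibrium.

Neither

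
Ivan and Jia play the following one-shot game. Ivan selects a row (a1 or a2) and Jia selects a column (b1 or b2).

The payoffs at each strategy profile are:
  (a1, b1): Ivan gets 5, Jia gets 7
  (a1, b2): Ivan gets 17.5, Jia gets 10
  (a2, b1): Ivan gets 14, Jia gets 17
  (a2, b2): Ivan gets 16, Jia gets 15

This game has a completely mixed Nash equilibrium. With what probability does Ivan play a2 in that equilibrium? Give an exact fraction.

Let p be the probability that Ivan plays a1. In a completely mixed equilibrium, Jia must be indifferent between b1 and b2.
Jia's expected payoff from b1 is 7p + 17(1−p); from b2 it is 10p + 15(1−p).
Setting these equal: −10p + 17 = −5p + 15, so p = 2/5.
Therefore Ivan plays a2 with probability 1 − 2/5 = 3/5.

3/5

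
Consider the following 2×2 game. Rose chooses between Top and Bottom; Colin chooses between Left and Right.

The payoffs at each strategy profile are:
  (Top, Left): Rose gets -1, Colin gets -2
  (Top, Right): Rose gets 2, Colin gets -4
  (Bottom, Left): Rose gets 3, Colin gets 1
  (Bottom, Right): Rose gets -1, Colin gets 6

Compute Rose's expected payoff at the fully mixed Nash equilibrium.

5/7

First find q, the probability Colin plays Left, from Rose's indifference between Top and Bottom: −q + 2(1−q) = 3q − (1−q), giving q = 3/7.
Since Rose is indifferent in equilibrium, Rose's expected payoff equals the payoff from either row against (3/7, 4/7). Using Top: −(3/7) + 2(4/7) = 5/7.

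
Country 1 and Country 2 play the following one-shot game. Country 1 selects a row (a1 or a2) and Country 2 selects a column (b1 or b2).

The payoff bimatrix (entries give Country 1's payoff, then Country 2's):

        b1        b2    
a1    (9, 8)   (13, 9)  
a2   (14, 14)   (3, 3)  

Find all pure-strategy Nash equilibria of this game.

(a1, b1): Country 1 prefers a2 (14 > 9); Country 2 prefers b2 (9 > 8) — not an equilibrium.
(a1, b2): Country 1 gets 13 ≥ 3 from a2, and Country 2 gets 9 ≥ 8 from b1 — Nash equilibrium.
(a2, b1): Country 1 gets 14 ≥ 9 from a1, and Country 2 gets 14 ≥ 3 from b2 — Nash equilibrium.
(a2, b2): Country 1 prefers a1 (13 > 3); Country 2 prefers b1 (14 > 3) — not an equilibrium.

(a1, b2) and (a2, b1)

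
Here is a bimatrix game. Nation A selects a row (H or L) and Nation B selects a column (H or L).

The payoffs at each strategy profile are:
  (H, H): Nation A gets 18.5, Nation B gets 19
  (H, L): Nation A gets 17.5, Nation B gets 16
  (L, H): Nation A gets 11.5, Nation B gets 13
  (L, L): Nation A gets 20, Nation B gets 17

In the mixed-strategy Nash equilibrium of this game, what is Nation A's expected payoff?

First find y, the probability Nation B plays H, from Nation A's indifference between H and L: 18.5y + 17.5(1−y) = 11.5y + 20(1−y), giving y = 5/19.
Since Nation A is indifferent in equilibrium, Nation A's expected payoff equals the payoff from either row against (5/19, 14/19). Using H: 18.5(5/19) + 17.5(14/19) = 675/38.

675/38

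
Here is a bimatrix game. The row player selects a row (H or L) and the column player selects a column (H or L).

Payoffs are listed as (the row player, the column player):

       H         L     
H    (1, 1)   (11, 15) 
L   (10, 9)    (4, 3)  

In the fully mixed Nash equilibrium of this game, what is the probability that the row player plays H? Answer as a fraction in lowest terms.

3/10

Let p be the probability that the row player plays H. In a completely mixed equilibrium, the column player must be indifferent between H and L.
The column player's expected payoff from H is p + 9(1−p); from L it is 15p + 3(1−p).
Setting these equal: −8p + 9 = 12p + 3, so p = 3/10.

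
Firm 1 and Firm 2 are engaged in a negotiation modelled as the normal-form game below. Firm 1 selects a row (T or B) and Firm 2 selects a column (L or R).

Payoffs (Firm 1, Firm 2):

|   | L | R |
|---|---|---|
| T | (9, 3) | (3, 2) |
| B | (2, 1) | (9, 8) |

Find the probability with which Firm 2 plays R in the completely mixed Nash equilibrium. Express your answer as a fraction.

Let q be the probability that Firm 2 plays L. In a completely mixed equilibrium, Firm 1 must be indifferent between T and B.
Firm 1's expected payoff from T is 9q + 3(1−q); from B it is 2q + 9(1−q).
Setting these equal: 6q + 3 = −7q + 9, so q = 6/13.
Therefore Firm 2 plays R with probability 1 − 6/13 = 7/13.

7/13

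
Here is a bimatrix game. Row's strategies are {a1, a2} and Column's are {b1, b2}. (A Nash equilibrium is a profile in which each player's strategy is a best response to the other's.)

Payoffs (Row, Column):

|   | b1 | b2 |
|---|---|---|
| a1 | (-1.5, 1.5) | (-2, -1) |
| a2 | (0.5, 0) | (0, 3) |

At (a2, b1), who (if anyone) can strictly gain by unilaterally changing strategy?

Column

Row at (a2, b1) earns 0.5; deviating to a1 yields -1.5 — not better.
Column earns 0; deviating to b2 yields 3 — a strict improvement.
Only Column has a strictly profitable deviation.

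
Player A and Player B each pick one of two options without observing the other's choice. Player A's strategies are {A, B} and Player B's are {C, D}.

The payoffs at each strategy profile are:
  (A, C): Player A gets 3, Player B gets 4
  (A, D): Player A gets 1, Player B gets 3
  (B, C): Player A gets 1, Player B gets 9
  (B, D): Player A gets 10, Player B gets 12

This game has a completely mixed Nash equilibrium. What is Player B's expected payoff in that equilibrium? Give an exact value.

First find x, the probability Player A plays A, from Player B's indifference between C and D: 4x + 9(1−x) = 3x + 12(1−x), giving x = 3/4.
Since Player B is indifferent in equilibrium, Player B's expected payoff equals the payoff from either column against (3/4, 1/4). Using C: 4(3/4) + 9(1/4) = 21/4.

21/4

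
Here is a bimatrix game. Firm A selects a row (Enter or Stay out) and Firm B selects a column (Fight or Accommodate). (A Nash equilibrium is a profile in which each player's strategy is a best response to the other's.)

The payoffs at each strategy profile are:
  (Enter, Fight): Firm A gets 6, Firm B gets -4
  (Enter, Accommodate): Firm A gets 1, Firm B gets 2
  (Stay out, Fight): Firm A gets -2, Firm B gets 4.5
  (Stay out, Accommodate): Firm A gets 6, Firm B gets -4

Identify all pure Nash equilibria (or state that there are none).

(Enter, Fight): Firm B prefers Accommodate (2 > -4) — not an equilibrium.
(Enter, Accommodate): Firm A prefers Stay out (6 > 1) — not an equilibrium.
(Stay out, Fight): Firm A prefers Enter (6 > -2) — not an equilibrium.
(Stay out, Accommodate): Firm B prefers Fight (4.5 > -4) — not an equilibrium.

none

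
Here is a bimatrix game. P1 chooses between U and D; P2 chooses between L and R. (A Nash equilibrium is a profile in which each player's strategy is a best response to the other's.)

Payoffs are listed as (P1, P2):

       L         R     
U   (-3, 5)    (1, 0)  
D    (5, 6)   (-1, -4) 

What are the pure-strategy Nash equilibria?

(D, L)

(U, L): P1 prefers D (5 > -3) — not an equilibrium.
(U, R): P2 prefers L (5 > 0) — not an equilibrium.
(D, L): P1 gets 5 ≥ -3 from U, and P2 gets 6 ≥ -4 from R — Nash equilibrium.
(D, R): P1 prefers U (1 > -1); P2 prefers L (6 > -4) — not an equilibrium.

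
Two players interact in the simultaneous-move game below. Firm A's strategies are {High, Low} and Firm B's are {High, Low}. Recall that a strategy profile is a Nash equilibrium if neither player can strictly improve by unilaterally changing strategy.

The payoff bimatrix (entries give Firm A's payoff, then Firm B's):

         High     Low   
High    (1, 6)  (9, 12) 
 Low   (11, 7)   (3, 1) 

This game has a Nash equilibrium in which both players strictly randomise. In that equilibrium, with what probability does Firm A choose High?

Let r be the probability that Firm A plays High. In a completely mixed equilibrium, Firm B must be indifferent between High and Low.
Firm B's expected payoff from High is 6r + 7(1−r); from Low it is 12r + (1−r).
Setting these equal: −r + 7 = 11r + 1, so r = 1/2.

1/2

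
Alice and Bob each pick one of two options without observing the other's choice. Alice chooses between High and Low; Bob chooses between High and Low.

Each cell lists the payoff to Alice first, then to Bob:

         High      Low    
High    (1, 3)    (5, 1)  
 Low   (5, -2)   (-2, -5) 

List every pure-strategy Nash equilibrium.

(Low, High)

(High, High): Alice prefers Low (5 > 1) — not an equilibrium.
(High, Low): Bob prefers High (3 > 1) — not an equilibrium.
(Low, High): Alice gets 5 ≥ 1 from High, and Bob gets -2 ≥ -5 from Low — Nash equilibrium.
(Low, Low): Alice prefers High (5 > -2); Bob prefers High (-2 > -5) — not an equilibrium.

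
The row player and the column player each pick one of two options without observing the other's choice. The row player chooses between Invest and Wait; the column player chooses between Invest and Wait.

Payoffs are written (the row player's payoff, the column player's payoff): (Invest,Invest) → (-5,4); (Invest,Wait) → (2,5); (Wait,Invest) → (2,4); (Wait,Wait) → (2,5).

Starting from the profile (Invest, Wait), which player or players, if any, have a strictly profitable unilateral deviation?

Neither

The row player at (Invest, Wait) earns 2; deviating to Wait yields 2 — not better.
The column player earns 5; deviating to Invest yields 4 — not better.
Neither player can strictly improve; the profile is a Nash equilibrium.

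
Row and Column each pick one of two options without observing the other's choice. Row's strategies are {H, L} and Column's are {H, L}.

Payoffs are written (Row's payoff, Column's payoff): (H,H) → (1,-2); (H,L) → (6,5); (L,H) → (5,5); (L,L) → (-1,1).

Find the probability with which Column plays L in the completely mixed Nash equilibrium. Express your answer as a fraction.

Let q be the probability that Column plays H. In a completely mixed equilibrium, Row must be indifferent between H and L.
Row's expected payoff from H is q + 6(1−q); from L it is 5q − (1−q).
Setting these equal: −5q + 6 = 6q − 1, so q = 7/11.
Therefore Column plays L with probability 1 − 7/11 = 4/11.

4/11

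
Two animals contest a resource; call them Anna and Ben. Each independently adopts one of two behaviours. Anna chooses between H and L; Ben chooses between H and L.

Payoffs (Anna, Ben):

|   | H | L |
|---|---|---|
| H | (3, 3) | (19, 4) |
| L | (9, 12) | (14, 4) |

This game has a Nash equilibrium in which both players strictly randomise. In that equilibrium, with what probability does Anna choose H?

Let x be the probability that Anna plays H. In a completely mixed equilibrium, Ben must be indifferent between H and L.
Ben's expected payoff from H is 3x + 12(1−x); from L it is 4x + 4(1−x).
Setting these equal: −9x + 12 = 4, so x = 8/9.

8/9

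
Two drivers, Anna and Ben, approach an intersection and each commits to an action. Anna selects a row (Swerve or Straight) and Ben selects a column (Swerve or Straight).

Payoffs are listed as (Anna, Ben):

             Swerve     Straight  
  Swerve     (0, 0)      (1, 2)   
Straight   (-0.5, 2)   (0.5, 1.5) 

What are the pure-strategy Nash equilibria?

(Swerve, Swerve): Ben prefers Straight (2 > 0) — not an equilibrium.
(Swerve, Straight): Anna gets 1 ≥ 0.5 from Straight, and Ben gets 2 ≥ 0 from Swerve — Nash equilibrium.
(Straight, Swerve): Anna prefers Swerve (0 > -0.5) — not an equilibrium.
(Straight, Straight): Anna prefers Swerve (1 > 0.5); Ben prefers Swerve (2 > 1.5) — not an equilibrium.

(Swerve, Straight)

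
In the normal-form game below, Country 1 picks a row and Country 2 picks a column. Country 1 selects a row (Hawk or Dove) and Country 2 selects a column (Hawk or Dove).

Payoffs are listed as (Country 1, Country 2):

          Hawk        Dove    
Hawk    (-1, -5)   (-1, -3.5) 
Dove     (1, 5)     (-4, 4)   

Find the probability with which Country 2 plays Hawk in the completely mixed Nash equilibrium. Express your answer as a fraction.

3/5

Let c be the probability that Country 2 plays Hawk. In a completely mixed equilibrium, Country 1 must be indifferent between Hawk and Dove.
Country 1's expected payoff from Hawk is −c − (1−c); from Dove it is c − 4(1−c).
Setting these equal: -1 = 5c − 4, so c = 3/5.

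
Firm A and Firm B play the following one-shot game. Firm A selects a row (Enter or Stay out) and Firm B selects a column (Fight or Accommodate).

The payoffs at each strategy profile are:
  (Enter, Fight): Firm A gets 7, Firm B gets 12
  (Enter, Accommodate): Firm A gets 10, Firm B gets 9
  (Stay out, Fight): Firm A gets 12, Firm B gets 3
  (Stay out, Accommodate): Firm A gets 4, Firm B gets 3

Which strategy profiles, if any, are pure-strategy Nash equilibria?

(Stay out, Fight)

(Enter, Fight): Firm A prefers Stay out (12 > 7) — not an equilibrium.
(Enter, Accommodate): Firm B prefers Fight (12 > 9) — not an equilibrium.
(Stay out, Fight): Firm A gets 12 ≥ 7 from Enter, and Firm B gets 3 ≥ 3 from Accommodate — Nash equilibrium.
(Stay out, Accommodate): Firm A prefers Enter (10 > 4) — not an equilibrium.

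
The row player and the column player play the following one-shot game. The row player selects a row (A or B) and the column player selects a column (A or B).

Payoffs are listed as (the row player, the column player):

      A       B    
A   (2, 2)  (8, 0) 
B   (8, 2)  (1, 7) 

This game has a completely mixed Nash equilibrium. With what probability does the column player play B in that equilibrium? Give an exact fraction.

Let c be the probability that the column player plays A. In a completely mixed equilibrium, the row player must be indifferent between A and B.
The row player's expected payoff from A is 2c + 8(1−c); from B it is 8c + (1−c).
Setting these equal: −6c + 8 = 7c + 1, so c = 7/13.
Therefore the column player plays B with probability 1 − 7/13 = 6/13.

6/13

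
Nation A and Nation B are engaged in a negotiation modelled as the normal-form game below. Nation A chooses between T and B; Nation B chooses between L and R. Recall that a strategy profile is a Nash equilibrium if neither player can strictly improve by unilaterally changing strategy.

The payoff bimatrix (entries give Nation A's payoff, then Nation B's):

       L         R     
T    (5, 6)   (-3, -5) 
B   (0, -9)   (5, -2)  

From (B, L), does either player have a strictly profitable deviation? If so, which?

Both

Nation A at (B, L) earns 0; deviating to T yields 5 — a strict improvement.
Nation B earns -9; deviating to R yields -2 — a strict improvement.
Both Nation A and Nation B have strictly profitable deviations.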